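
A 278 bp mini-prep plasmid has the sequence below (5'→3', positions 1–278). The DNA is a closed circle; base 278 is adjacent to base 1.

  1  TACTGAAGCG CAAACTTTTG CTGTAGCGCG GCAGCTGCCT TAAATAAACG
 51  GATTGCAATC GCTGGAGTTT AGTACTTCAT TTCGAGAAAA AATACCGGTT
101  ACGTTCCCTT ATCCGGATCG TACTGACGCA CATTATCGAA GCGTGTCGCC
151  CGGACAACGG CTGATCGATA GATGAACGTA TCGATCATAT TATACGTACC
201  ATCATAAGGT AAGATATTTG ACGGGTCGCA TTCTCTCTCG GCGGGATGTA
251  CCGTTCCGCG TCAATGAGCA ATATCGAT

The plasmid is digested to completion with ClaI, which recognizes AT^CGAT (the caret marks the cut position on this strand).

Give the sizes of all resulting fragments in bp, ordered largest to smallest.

169, 93, 16 bp

ClaI sites (ATCGAT) start at positions 164, 180, 273.
ClaI cuts after base 2 of each site, so after positions 165, 181, 274.
Circular molecule, 3 cuts → 3 fragments:
  166–181 → 16 bp
  182–274 → 93 bp
  275–278 then 1–165 → 4 + 165 = 169 bp
Sorted largest to smallest: 169, 93, 16 bp.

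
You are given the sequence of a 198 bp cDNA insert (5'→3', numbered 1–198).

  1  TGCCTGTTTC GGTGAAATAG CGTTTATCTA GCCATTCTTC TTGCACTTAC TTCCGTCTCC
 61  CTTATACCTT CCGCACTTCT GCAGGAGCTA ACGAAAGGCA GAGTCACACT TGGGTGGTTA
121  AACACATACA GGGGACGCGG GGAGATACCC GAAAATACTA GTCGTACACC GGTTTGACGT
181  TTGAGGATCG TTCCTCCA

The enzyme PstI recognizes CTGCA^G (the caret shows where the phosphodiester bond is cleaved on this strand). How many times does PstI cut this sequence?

1

CTGCAG occurs starting at position 79.
PstI cuts at 1 site.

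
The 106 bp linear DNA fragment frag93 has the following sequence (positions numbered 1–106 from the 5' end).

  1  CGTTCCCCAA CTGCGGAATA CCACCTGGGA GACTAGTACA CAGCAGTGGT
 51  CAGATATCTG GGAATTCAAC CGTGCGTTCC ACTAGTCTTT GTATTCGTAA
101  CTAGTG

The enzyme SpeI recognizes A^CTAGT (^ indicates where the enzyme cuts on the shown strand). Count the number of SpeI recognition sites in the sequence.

ACTAGT occurs starting at positions 32, 81, 100.
SpeI cuts at 3 sites.

3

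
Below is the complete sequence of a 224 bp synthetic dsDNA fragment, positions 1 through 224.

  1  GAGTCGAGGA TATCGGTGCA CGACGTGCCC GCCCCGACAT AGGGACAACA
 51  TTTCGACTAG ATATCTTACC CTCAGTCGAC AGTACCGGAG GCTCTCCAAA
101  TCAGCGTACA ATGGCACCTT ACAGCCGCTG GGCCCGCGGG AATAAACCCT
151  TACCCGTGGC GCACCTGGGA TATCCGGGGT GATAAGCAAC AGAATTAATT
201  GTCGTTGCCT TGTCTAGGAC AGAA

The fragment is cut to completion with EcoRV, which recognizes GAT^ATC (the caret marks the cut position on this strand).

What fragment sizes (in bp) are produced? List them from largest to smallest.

109, 53, 51, 11 bp

EcoRV sites (GATATC) start at positions 9, 60, 169.
EcoRV cuts after base 3 of each site, so after positions 11, 62, 171.
Linear molecule, 3 cuts → 4 fragments:
  1–11 → 11 bp
  12–62 → 51 bp
  63–171 → 109 bp
  172–224 → 53 bp
Sorted largest to smallest: 109, 53, 51, 11 bp.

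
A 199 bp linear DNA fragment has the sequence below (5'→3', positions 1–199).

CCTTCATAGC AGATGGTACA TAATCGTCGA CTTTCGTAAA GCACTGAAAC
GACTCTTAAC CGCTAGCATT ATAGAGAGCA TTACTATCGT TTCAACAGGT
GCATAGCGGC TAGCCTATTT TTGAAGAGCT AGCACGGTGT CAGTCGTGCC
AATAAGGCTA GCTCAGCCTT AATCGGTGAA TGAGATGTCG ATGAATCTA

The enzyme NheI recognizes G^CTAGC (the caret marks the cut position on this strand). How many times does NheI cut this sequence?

GCTAGC occurs starting at positions 62, 109, 128, 157.
NheI cuts at 4 sites.

4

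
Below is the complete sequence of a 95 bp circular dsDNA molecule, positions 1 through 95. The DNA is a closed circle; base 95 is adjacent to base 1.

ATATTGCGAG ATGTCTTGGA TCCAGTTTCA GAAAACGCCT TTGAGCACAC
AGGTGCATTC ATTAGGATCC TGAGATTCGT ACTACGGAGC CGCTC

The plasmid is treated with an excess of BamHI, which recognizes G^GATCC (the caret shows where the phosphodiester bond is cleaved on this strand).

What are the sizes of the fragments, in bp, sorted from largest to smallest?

48, 47 bp

BamHI sites (GGATCC) start at positions 18, 65.
BamHI cuts after the first base of each site, so after positions 18, 65.
Circular molecule, 2 cuts → 2 fragments:
  19–65 → 47 bp
  66–95 then 1–18 → 30 + 18 = 48 bp
Sorted largest to smallest: 48, 47 bp.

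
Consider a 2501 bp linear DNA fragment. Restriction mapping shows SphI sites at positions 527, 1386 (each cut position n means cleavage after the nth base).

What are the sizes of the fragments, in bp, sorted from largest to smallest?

1115, 859, 527 bp

Linear molecule, 2 cuts → 3 fragments:
  527 − 0 = 527 bp
  1386 − 527 = 859 bp
  2501 − 1386 = 1115 bp
Sorted largest to smallest: 1115, 859, 527 bp.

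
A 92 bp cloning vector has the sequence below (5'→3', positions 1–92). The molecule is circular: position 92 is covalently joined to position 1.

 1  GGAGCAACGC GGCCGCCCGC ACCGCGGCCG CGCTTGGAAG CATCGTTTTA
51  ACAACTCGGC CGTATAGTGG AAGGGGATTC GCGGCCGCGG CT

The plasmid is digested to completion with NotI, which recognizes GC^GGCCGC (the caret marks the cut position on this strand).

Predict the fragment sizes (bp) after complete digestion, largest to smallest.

NotI sites (GCGGCCGC) start at positions 9, 24, 81.
NotI cuts after base 2 of each site, so after positions 10, 25, 82.
Circular molecule, 3 cuts → 3 fragments:
  11–25 → 15 bp
  26–82 → 57 bp
  83–92 then 1–10 → 10 + 10 = 20 bp
Sorted largest to smallest: 57, 20, 15 bp.

57, 20, 15 bp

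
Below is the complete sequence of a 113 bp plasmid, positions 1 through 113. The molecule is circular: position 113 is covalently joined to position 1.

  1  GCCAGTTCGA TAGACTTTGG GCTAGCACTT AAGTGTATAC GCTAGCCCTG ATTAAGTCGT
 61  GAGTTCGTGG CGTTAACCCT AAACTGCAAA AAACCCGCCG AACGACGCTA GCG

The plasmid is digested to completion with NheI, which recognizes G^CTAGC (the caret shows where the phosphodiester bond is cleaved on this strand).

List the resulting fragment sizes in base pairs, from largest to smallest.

NheI sites (GCTAGC) start at positions 21, 41, 107.
NheI cuts after the first base of each site, so after positions 21, 41, 107.
Circular molecule, 3 cuts → 3 fragments:
  22–41 → 20 bp
  42–107 → 66 bp
  108–113 then 1–21 → 6 + 21 = 27 bp
Sorted largest to smallest: 66, 27, 20 bp.

66, 27, 20 bp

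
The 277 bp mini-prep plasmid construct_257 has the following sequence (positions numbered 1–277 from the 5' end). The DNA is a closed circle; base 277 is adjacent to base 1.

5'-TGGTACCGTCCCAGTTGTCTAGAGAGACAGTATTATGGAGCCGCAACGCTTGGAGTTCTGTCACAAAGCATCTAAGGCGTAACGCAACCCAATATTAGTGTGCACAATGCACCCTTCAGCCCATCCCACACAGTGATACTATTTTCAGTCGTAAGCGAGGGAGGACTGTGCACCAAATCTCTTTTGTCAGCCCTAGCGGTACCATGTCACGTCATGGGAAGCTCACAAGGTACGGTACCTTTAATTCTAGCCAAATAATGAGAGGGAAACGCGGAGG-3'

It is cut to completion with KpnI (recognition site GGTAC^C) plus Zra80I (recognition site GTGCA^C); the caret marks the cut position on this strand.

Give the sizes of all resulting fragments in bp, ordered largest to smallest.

KpnI sites (GGTACC) start at positions 2, 198, 234.
KpnI cuts after base 5 of each site (before the last base), so after positions 6, 202, 238.
Zra80I sites (GTGCAC) start at positions 100, 168.
Zra80I cuts after base 5 of each site (before the last base), so after positions 104, 172.
Combined cut positions: 6, 104, 172, 202, 238.
Circular molecule, 5 cuts → 5 fragments:
  7–104 → 98 bp
  105–172 → 68 bp
  173–202 → 30 bp
  203–238 → 36 bp
  239–277 then 1–6 → 39 + 6 = 45 bp
Sorted largest to smallest: 98, 68, 45, 36, 30 bp.

98, 68, 45, 36, 30 bp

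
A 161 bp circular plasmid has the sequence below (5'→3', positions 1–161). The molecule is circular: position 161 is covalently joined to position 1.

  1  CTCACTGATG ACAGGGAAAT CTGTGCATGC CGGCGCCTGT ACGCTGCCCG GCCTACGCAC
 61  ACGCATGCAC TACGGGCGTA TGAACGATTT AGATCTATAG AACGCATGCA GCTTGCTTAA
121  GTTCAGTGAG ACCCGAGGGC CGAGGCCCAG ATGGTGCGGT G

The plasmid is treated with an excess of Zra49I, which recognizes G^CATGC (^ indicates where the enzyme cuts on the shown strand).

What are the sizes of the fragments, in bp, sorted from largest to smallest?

Zra49I sites (GCATGC) start at positions 25, 63, 104.
Zra49I cuts after the first base of each site, so after positions 25, 63, 104.
Circular molecule, 3 cuts → 3 fragments:
  26–63 → 38 bp
  64–104 → 41 bp
  105–161 then 1–25 → 57 + 25 = 82 bp
Sorted largest to smallest: 82, 41, 38 bp.

82, 41, 38 bp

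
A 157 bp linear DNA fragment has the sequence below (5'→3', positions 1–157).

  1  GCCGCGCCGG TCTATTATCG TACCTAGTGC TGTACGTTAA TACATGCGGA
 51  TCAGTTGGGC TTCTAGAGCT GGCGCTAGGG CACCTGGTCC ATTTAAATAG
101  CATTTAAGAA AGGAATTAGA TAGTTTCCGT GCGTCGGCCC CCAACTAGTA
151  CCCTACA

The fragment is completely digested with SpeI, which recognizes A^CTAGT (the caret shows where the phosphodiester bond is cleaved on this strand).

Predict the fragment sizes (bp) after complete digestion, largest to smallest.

144, 13 bp

The SpeI site (ACTAGT) starts at position 144.
SpeI cuts after the first base of each site, so after position 144.
Linear molecule, 1 cut → 2 fragments:
  1–144 → 144 bp
  145–157 → 13 bp
Sorted largest to smallest: 144, 13 bp.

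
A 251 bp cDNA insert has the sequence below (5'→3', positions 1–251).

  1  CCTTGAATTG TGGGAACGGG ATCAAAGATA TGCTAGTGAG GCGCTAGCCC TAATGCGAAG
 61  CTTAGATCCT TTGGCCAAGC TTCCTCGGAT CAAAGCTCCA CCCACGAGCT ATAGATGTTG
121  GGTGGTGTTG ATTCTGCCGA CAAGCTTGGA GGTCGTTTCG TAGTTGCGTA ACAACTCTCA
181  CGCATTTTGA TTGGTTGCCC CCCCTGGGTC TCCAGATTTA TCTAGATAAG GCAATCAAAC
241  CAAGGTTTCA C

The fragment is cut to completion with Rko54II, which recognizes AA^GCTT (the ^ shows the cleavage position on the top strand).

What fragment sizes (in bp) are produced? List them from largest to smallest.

Rko54II sites (AAGCTT) start at positions 58, 77, 142.
Rko54II cuts after base 2 of each site, so after positions 59, 78, 143.
Linear molecule, 3 cuts → 4 fragments:
  1–59 → 59 bp
  60–78 → 19 bp
  79–143 → 65 bp
  144–251 → 108 bp
Sorted largest to smallest: 108, 65, 59, 19 bp.

108, 65, 59, 19 bp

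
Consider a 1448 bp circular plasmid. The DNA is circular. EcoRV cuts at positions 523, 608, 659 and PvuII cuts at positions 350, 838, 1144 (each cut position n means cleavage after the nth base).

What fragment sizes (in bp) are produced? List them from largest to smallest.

Combined cut positions (sorted): 350, 523, 608, 659, 838, 1144.
Circular molecule, 6 cuts → 6 fragments:
  523 − 350 = 173 bp
  608 − 523 = 85 bp
  659 − 608 = 51 bp
  838 − 659 = 179 bp
  1144 − 838 = 306 bp
  wrap: 1448 − 1144 + 350 = 654 bp
Sorted largest to smallest: 654, 306, 179, 173, 85, 51 bp.

654, 306, 179, 173, 85, 51 bp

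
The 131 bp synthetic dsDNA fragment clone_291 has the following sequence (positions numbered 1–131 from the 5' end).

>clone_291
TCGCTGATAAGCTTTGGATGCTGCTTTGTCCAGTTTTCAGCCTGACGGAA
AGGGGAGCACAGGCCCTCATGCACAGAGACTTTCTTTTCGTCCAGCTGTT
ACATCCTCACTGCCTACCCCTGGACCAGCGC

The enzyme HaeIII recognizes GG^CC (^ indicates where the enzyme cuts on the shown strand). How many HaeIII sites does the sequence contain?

GGCC occurs starting at position 62.
HaeIII cuts at 1 site.

1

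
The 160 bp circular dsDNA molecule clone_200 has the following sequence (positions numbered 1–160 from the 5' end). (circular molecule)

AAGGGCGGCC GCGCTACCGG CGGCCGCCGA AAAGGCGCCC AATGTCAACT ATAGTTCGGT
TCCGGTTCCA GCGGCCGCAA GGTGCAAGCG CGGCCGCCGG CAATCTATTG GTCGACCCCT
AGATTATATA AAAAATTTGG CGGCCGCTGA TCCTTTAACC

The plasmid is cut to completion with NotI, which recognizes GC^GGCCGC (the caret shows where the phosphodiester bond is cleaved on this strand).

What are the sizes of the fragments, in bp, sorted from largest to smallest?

51, 50, 25, 19, 15 bp

NotI sites (GCGGCCGC) start at positions 5, 20, 71, 90, 140.
NotI cuts after base 2 of each site, so after positions 6, 21, 72, 91, 141.
Circular molecule, 5 cuts → 5 fragments:
  7–21 → 15 bp
  22–72 → 51 bp
  73–91 → 19 bp
  92–141 → 50 bp
  142–160 then 1–6 → 19 + 6 = 25 bp
Sorted largest to smallest: 51, 50, 25, 19, 15 bp.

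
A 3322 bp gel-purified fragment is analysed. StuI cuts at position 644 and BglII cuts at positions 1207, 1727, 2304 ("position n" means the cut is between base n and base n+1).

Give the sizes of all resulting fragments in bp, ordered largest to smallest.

Combined cut positions (sorted): 644, 1207, 1727, 2304.
Linear molecule, 4 cuts → 5 fragments:
  644 − 0 = 644 bp
  1207 − 644 = 563 bp
  1727 − 1207 = 520 bp
  2304 − 1727 = 577 bp
  3322 − 2304 = 1018 bp
Sorted largest to smallest: 1018, 644, 577, 563, 520 bp.

1018, 644, 577, 563, 520 bp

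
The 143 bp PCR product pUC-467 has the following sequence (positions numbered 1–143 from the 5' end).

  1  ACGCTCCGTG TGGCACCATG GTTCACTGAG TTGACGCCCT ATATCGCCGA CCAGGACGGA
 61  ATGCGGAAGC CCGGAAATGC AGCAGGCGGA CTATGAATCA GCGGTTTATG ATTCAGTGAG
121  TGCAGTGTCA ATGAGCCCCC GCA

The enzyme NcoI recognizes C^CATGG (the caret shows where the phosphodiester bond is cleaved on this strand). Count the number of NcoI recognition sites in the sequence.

1

CCATGG occurs starting at position 16.
NcoI cuts at 1 site.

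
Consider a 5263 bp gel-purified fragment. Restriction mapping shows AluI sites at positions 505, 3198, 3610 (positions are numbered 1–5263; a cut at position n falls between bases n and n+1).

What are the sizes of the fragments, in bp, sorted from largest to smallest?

Linear molecule, 3 cuts → 4 fragments:
  505 − 0 = 505 bp
  3198 − 505 = 2693 bp
  3610 − 3198 = 412 bp
  5263 − 3610 = 1653 bp
Sorted largest to smallest: 2693, 1653, 505, 412 bp.

2693, 1653, 505, 412 bp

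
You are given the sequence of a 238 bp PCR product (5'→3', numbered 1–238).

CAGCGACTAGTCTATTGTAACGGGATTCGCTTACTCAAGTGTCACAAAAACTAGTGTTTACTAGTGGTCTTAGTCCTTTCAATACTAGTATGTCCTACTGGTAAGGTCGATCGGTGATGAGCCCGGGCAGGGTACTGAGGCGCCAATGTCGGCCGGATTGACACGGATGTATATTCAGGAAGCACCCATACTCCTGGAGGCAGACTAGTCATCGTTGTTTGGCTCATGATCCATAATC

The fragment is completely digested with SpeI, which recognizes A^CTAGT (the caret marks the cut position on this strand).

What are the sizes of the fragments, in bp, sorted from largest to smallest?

120, 44, 34, 24, 10, 6 bp

SpeI sites (ACTAGT) start at positions 6, 50, 60, 84, 204.
SpeI cuts after the first base of each site, so after positions 6, 50, 60, 84, 204.
Linear molecule, 5 cuts → 6 fragments:
  1–6 → 6 bp
  7–50 → 44 bp
  51–60 → 10 bp
  61–84 → 24 bp
  85–204 → 120 bp
  205–238 → 34 bp
Sorted largest to smallest: 120, 44, 34, 24, 10, 6 bp.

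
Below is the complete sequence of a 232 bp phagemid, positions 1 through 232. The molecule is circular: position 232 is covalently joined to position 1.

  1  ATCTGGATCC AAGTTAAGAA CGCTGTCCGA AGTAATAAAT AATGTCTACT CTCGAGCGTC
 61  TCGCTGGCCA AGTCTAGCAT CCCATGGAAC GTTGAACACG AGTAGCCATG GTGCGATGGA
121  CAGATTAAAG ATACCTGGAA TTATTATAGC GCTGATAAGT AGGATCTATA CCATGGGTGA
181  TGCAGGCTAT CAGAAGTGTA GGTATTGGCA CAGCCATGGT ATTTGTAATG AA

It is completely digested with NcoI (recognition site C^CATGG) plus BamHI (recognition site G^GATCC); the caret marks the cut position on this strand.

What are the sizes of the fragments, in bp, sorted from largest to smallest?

NcoI sites (CCATGG) start at positions 82, 106, 171, 214.
NcoI cuts after the first base of each site, so after positions 82, 106, 171, 214.
The BamHI site (GGATCC) starts at position 5.
BamHI cuts after the first base of each site, so after position 5.
Combined cut positions: 5, 82, 106, 171, 214.
Circular molecule, 5 cuts → 5 fragments:
  6–82 → 77 bp
  83–106 → 24 bp
  107–171 → 65 bp
  172–214 → 43 bp
  215–232 then 1–5 → 18 + 5 = 23 bp
Sorted largest to smallest: 77, 65, 43, 24, 23 bp.

77, 65, 43, 24, 23 bp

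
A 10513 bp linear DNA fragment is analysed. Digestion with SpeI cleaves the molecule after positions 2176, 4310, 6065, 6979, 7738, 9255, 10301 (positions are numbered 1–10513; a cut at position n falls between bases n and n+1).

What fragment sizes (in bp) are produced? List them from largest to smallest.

Linear molecule, 7 cuts → 8 fragments:
  2176 − 0 = 2176 bp
  4310 − 2176 = 2134 bp
  6065 − 4310 = 1755 bp
  6979 − 6065 = 914 bp
  7738 − 6979 = 759 bp
  9255 − 7738 = 1517 bp
  10301 − 9255 = 1046 bp
  10513 − 10301 = 212 bp
Sorted largest to smallest: 2176, 2134, 1755, 1517, 1046, 914, 759, 212 bp.

2176, 2134, 1755, 1517, 1046, 914, 759, 212 bp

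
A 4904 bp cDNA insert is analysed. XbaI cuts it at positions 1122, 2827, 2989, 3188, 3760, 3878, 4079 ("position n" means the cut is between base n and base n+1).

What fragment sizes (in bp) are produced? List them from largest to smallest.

1705, 1122, 825, 572, 201, 199, 162, 118 bp

Linear molecule, 7 cuts → 8 fragments:
  1122 − 0 = 1122 bp
  2827 − 1122 = 1705 bp
  2989 − 2827 = 162 bp
  3188 − 2989 = 199 bp
  3760 − 3188 = 572 bp
  3878 − 3760 = 118 bp
  4079 − 3878 = 201 bp
  4904 − 4079 = 825 bp
Sorted largest to smallest: 1705, 1122, 825, 572, 201, 199, 162, 118 bp.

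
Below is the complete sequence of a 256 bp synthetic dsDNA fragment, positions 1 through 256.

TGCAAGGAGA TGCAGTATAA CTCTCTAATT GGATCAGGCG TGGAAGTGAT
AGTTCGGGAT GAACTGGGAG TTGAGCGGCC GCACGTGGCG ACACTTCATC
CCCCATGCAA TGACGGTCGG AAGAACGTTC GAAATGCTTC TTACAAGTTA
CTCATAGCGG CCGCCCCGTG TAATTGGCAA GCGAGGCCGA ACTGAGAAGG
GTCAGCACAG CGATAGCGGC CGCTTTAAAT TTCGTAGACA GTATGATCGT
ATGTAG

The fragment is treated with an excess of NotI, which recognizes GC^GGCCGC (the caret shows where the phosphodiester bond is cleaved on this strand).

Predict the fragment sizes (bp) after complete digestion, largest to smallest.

NotI sites (GCGGCCGC) start at positions 75, 157, 216.
NotI cuts after base 2 of each site, so after positions 76, 158, 217.
Linear molecule, 3 cuts → 4 fragments:
  1–76 → 76 bp
  77–158 → 82 bp
  159–217 → 59 bp
  218–256 → 39 bp
Sorted largest to smallest: 82, 76, 59, 39 bp.

82, 76, 59, 39 bp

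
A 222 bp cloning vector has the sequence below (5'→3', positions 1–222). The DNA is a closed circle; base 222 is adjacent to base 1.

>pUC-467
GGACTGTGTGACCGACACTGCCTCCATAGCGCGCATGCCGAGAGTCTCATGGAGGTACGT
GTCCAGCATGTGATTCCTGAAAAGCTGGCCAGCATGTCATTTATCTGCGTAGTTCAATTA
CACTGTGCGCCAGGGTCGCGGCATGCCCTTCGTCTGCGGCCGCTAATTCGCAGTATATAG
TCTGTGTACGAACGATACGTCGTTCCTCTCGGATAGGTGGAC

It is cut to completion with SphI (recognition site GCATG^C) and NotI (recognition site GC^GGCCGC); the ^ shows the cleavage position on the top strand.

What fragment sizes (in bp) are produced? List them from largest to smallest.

SphI sites (GCATGC) start at positions 33, 141.
SphI cuts after base 5 of each site (before the last base), so after positions 37, 145.
The NotI site (GCGGCCGC) starts at position 156.
NotI cuts after base 2 of each site, so after position 157.
Combined cut positions: 37, 145, 157.
Circular molecule, 3 cuts → 3 fragments:
  38–145 → 108 bp
  146–157 → 12 bp
  158–222 then 1–37 → 65 + 37 = 102 bp
Sorted largest to smallest: 108, 102, 12 bp.

108, 102, 12 bp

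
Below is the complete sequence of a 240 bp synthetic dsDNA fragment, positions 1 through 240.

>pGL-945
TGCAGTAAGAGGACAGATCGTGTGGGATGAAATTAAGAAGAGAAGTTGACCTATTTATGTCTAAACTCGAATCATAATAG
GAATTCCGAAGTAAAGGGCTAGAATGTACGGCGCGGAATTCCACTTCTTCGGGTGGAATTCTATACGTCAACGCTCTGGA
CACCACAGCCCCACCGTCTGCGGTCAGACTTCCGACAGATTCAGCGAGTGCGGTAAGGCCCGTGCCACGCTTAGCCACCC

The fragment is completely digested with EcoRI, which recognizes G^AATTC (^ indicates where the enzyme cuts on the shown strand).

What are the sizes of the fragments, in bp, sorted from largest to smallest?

104, 81, 35, 20 bp

EcoRI sites (GAATTC) start at positions 81, 116, 136.
EcoRI cuts after the first base of each site, so after positions 81, 116, 136.
Linear molecule, 3 cuts → 4 fragments:
  1–81 → 81 bp
  82–116 → 35 bp
  117–136 → 20 bp
  137–240 → 104 bp
Sorted largest to smallest: 104, 81, 35, 20 bp.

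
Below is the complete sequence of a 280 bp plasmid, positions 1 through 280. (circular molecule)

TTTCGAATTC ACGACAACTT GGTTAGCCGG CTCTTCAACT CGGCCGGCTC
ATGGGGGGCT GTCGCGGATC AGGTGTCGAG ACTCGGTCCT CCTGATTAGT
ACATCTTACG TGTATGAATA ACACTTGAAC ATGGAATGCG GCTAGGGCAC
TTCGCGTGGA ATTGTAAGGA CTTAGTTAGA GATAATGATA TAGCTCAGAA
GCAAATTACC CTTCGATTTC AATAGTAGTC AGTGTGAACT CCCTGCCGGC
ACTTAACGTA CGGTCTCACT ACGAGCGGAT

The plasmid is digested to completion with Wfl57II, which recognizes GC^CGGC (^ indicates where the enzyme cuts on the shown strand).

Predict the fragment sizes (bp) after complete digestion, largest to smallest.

202, 61, 17 bp

Wfl57II sites (GCCGGC) start at positions 26, 43, 245.
Wfl57II cuts after base 2 of each site, so after positions 27, 44, 246.
Circular molecule, 3 cuts → 3 fragments:
  28–44 → 17 bp
  45–246 → 202 bp
  247–280 then 1–27 → 34 + 27 = 61 bp
Sorted largest to smallest: 202, 61, 17 bp.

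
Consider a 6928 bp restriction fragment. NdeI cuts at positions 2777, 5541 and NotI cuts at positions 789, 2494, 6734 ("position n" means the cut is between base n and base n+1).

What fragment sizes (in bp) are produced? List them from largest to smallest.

Combined cut positions (sorted): 789, 2494, 2777, 5541, 6734.
Linear molecule, 5 cuts → 6 fragments:
  789 − 0 = 789 bp
  2494 − 789 = 1705 bp
  2777 − 2494 = 283 bp
  5541 − 2777 = 2764 bp
  6734 − 5541 = 1193 bp
  6928 − 6734 = 194 bp
Sorted largest to smallest: 2764, 1705, 1193, 789, 283, 194 bp.

2764, 1705, 1193, 789, 283, 194 bp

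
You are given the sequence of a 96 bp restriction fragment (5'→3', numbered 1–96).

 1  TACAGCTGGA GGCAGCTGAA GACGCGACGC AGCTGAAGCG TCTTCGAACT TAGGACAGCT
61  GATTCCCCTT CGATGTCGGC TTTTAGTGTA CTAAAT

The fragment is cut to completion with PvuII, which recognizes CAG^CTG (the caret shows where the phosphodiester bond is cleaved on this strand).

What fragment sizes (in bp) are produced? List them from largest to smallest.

PvuII sites (CAGCTG) start at positions 3, 13, 30, 56.
PvuII cuts after base 3 of each site, so after positions 5, 15, 32, 58.
Linear molecule, 4 cuts → 5 fragments:
  1–5 → 5 bp
  6–15 → 10 bp
  16–32 → 17 bp
  33–58 → 26 bp
  59–96 → 38 bp
Sorted largest to smallest: 38, 26, 17, 10, 5 bp.

38, 26, 17, 10, 5 bp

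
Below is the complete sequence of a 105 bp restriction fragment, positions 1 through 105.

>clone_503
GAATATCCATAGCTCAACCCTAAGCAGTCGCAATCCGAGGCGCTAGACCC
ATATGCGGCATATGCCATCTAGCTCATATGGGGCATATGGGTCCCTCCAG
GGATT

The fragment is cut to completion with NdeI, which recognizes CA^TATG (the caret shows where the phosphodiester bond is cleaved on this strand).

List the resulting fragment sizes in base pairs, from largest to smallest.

51, 20, 16, 9, 9 bp

NdeI sites (CATATG) start at positions 50, 59, 75, 84.
NdeI cuts after base 2 of each site, so after positions 51, 60, 76, 85.
Linear molecule, 4 cuts → 5 fragments:
  1–51 → 51 bp
  52–60 → 9 bp
  61–76 → 16 bp
  77–85 → 9 bp
  86–105 → 20 bp
Sorted largest to smallest: 51, 20, 16, 9, 9 bp.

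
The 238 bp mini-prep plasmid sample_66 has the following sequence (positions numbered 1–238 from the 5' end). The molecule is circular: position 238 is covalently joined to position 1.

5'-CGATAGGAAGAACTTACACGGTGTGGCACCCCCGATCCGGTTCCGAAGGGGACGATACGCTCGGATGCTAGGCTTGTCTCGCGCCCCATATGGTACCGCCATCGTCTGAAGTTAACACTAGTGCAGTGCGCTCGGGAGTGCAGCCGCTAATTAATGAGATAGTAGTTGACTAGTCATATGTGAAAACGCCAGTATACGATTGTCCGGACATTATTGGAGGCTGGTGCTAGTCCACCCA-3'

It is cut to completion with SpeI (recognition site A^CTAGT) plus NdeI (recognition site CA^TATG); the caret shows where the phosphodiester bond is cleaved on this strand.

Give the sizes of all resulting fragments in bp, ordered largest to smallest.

SpeI sites (ACTAGT) start at positions 117, 169.
SpeI cuts after the first base of each site, so after positions 117, 169.
NdeI sites (CATATG) start at positions 87, 175.
NdeI cuts after base 2 of each site, so after positions 88, 176.
Combined cut positions: 88, 117, 169, 176.
Circular molecule, 4 cuts → 4 fragments:
  89–117 → 29 bp
  118–169 → 52 bp
  170–176 → 7 bp
  177–238 then 1–88 → 62 + 88 = 150 bp
Sorted largest to smallest: 150, 52, 29, 7 bp.

150, 52, 29, 7 bp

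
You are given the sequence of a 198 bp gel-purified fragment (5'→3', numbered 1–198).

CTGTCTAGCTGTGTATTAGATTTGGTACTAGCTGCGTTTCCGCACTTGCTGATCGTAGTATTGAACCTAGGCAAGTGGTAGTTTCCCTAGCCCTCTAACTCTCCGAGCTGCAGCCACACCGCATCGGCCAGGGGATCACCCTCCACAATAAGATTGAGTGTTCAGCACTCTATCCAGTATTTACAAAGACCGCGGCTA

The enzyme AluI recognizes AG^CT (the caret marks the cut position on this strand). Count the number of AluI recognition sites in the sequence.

AGCT occurs starting at positions 7, 30, 106.
AluI cuts at 3 sites.

3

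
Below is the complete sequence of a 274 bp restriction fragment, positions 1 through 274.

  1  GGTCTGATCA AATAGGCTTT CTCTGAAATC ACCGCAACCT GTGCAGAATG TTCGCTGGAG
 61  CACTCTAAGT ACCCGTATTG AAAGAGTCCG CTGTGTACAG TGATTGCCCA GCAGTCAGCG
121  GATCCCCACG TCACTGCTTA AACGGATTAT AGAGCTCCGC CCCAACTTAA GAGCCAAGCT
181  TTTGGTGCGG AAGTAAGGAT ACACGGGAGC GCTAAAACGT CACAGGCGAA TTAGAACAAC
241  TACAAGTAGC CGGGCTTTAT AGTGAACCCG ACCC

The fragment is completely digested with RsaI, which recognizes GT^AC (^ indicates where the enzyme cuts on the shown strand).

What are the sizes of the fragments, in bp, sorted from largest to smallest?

178, 70, 26 bp

RsaI sites (GTAC) start at positions 69, 95.
RsaI cuts after base 2 of each site, so after positions 70, 96.
Linear molecule, 2 cuts → 3 fragments:
  1–70 → 70 bp
  71–96 → 26 bp
  97–274 → 178 bp
Sorted largest to smallest: 178, 70, 26 bp.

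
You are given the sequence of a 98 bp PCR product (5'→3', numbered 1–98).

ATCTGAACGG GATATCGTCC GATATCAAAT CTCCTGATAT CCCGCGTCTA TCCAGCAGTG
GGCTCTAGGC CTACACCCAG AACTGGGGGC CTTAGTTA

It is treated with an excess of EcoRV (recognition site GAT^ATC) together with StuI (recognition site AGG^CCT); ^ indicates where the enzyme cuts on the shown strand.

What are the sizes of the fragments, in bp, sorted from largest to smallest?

31, 29, 15, 13, 10 bp

EcoRV sites (GATATC) start at positions 11, 21, 36.
EcoRV cuts after base 3 of each site, so after positions 13, 23, 38.
The StuI site (AGGCCT) starts at position 67.
StuI cuts after base 3 of each site, so after position 69.
Combined cut positions: 13, 23, 38, 69.
Linear molecule, 4 cuts → 5 fragments:
  1–13 → 13 bp
  14–23 → 10 bp
  24–38 → 15 bp
  39–69 → 31 bp
  70–98 → 29 bp
Sorted largest to smallest: 31, 29, 15, 13, 10 bp.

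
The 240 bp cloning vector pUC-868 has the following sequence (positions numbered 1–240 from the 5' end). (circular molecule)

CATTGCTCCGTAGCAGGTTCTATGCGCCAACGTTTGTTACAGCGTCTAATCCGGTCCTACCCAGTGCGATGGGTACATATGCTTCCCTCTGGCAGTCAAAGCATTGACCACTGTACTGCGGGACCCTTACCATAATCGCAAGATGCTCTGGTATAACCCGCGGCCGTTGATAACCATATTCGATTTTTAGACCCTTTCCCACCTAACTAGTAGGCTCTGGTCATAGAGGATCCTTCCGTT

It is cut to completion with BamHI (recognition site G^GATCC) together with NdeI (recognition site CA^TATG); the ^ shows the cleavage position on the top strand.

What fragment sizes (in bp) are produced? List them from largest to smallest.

The BamHI site (GGATCC) starts at position 228.
BamHI cuts after the first base of each site, so after position 228.
The NdeI site (CATATG) starts at position 76.
NdeI cuts after base 2 of each site, so after position 77.
Combined cut positions: 77, 228.
Circular molecule, 2 cuts → 2 fragments:
  78–228 → 151 bp
  229–240 then 1–77 → 12 + 77 = 89 bp
Sorted largest to smallest: 151, 89 bp.

151, 89 bp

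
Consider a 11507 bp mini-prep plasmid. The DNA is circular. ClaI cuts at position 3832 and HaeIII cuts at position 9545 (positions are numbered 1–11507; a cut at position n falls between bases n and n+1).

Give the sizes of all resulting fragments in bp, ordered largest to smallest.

Combined cut positions (sorted): 3832, 9545.
Circular molecule, 2 cuts → 2 fragments:
  9545 − 3832 = 5713 bp
  wrap: 11507 − 9545 + 3832 = 5794 bp
Sorted largest to smallest: 5794, 5713 bp.

5794, 5713 bp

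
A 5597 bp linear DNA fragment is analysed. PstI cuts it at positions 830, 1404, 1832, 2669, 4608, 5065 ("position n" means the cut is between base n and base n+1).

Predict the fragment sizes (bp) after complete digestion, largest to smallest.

1939, 837, 830, 574, 532, 457, 428 bp

Linear molecule, 6 cuts → 7 fragments:
  830 − 0 = 830 bp
  1404 − 830 = 574 bp
  1832 − 1404 = 428 bp
  2669 − 1832 = 837 bp
  4608 − 2669 = 1939 bp
  5065 − 4608 = 457 bp
  5597 − 5065 = 532 bp
Sorted largest to smallest: 1939, 837, 830, 574, 532, 457, 428 bp.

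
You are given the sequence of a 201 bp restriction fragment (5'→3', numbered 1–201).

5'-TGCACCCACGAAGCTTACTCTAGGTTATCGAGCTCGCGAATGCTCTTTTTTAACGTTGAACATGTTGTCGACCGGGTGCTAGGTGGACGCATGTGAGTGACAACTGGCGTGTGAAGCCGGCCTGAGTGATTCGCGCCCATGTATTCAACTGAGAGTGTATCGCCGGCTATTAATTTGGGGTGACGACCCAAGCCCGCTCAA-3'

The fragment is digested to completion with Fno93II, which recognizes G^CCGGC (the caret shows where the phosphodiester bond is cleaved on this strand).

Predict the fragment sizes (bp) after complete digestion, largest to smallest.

116, 46, 39 bp

Fno93II sites (GCCGGC) start at positions 116, 162.
Fno93II cuts after the first base of each site, so after positions 116, 162.
Linear molecule, 2 cuts → 3 fragments:
  1–116 → 116 bp
  117–162 → 46 bp
  163–201 → 39 bp
Sorted largest to smallest: 116, 46, 39 bp.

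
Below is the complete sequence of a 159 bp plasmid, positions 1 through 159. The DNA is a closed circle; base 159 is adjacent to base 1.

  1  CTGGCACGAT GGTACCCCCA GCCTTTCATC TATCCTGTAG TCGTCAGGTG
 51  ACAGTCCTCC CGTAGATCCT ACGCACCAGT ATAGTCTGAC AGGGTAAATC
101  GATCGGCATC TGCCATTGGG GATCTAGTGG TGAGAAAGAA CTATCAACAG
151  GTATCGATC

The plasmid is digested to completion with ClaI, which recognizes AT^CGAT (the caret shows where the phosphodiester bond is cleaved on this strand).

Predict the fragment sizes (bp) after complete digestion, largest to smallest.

104, 55 bp

ClaI sites (ATCGAT) start at positions 98, 153.
ClaI cuts after base 2 of each site, so after positions 99, 154.
Circular molecule, 2 cuts → 2 fragments:
  100–154 → 55 bp
  155–159 then 1–99 → 5 + 99 = 104 bp
Sorted largest to smallest: 104, 55 bp.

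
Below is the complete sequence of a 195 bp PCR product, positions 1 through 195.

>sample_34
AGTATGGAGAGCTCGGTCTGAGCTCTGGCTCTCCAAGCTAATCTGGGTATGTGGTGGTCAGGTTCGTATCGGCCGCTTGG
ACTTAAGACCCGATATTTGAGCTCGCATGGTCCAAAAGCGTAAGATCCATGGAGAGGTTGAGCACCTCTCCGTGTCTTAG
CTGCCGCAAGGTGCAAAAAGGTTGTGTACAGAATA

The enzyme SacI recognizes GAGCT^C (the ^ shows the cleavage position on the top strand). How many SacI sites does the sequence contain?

GAGCTC occurs starting at positions 9, 20, 99.
SacI cuts at 3 sites.

3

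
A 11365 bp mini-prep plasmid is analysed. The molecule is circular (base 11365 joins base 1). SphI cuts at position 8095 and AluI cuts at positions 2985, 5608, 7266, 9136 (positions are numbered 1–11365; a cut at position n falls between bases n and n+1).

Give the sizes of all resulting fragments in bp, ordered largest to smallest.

Combined cut positions (sorted): 2985, 5608, 7266, 8095, 9136.
Circular molecule, 5 cuts → 5 fragments:
  5608 − 2985 = 2623 bp
  7266 − 5608 = 1658 bp
  8095 − 7266 = 829 bp
  9136 − 8095 = 1041 bp
  wrap: 11365 − 9136 + 2985 = 5214 bp
Sorted largest to smallest: 5214, 2623, 1658, 1041, 829 bp.

5214, 2623, 1658, 1041, 829 bp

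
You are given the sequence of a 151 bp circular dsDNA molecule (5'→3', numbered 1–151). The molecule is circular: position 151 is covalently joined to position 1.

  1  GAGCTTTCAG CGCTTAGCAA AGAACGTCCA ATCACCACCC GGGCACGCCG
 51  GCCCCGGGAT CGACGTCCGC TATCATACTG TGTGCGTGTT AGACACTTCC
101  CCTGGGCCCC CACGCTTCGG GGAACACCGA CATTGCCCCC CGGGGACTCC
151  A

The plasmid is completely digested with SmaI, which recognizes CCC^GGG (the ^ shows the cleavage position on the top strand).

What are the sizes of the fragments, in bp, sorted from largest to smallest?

SmaI sites (CCCGGG) start at positions 38, 53, 139.
SmaI cuts after base 3 of each site, so after positions 40, 55, 141.
Circular molecule, 3 cuts → 3 fragments:
  41–55 → 15 bp
  56–141 → 86 bp
  142–151 then 1–40 → 10 + 40 = 50 bp
Sorted largest to smallest: 86, 50, 15 bp.

86, 50, 15 bp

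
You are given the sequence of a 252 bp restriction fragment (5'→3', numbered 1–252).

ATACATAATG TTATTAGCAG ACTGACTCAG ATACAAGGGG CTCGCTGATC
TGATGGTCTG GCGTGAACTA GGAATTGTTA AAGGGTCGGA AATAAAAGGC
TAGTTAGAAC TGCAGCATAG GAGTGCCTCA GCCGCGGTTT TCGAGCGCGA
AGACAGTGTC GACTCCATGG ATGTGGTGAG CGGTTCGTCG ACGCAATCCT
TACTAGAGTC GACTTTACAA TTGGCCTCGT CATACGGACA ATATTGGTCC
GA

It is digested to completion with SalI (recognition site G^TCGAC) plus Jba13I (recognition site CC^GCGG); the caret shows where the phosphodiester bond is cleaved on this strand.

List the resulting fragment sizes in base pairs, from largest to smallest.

SalI sites (GTCGAC) start at positions 158, 187, 208.
SalI cuts after the first base of each site, so after positions 158, 187, 208.
The Jba13I site (CCGCGG) starts at position 132.
Jba13I cuts after base 2 of each site, so after position 133.
Combined cut positions: 133, 158, 187, 208.
Linear molecule, 4 cuts → 5 fragments:
  1–133 → 133 bp
  134–158 → 25 bp
  159–187 → 29 bp
  188–208 → 21 bp
  209–252 → 44 bp
Sorted largest to smallest: 133, 44, 29, 25, 21 bp.

133, 44, 29, 25, 21 bp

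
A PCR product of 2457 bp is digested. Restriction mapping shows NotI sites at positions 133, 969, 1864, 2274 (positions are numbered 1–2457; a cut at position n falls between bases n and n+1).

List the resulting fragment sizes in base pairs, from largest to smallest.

Linear molecule, 4 cuts → 5 fragments:
  133 − 0 = 133 bp
  969 − 133 = 836 bp
  1864 − 969 = 895 bp
  2274 − 1864 = 410 bp
  2457 − 2274 = 183 bp
Sorted largest to smallest: 895, 836, 410, 183, 133 bp.

895, 836, 410, 183, 133 bp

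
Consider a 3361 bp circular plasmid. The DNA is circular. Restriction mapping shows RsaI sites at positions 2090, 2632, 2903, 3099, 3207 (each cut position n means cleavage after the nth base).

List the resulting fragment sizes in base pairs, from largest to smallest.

Circular molecule, 5 cuts → 5 fragments:
  2632 − 2090 = 542 bp
  2903 − 2632 = 271 bp
  3099 − 2903 = 196 bp
  3207 − 3099 = 108 bp
  wrap: 3361 − 3207 + 2090 = 2244 bp
Sorted largest to smallest: 2244, 542, 271, 196, 108 bp.

2244, 542, 271, 196, 108 bp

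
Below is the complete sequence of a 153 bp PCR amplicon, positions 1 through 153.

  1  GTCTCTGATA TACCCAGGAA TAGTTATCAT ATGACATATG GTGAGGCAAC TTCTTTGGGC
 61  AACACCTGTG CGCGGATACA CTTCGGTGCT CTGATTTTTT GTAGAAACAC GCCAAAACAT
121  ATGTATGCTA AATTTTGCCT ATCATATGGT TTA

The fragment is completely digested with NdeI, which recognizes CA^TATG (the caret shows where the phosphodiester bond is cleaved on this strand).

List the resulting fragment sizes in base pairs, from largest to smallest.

83, 29, 25, 9, 7 bp

NdeI sites (CATATG) start at positions 28, 35, 118, 143.
NdeI cuts after base 2 of each site, so after positions 29, 36, 119, 144.
Linear molecule, 4 cuts → 5 fragments:
  1–29 → 29 bp
  30–36 → 7 bp
  37–119 → 83 bp
  120–144 → 25 bp
  145–153 → 9 bp
Sorted largest to smallest: 83, 29, 25, 9, 7 bp.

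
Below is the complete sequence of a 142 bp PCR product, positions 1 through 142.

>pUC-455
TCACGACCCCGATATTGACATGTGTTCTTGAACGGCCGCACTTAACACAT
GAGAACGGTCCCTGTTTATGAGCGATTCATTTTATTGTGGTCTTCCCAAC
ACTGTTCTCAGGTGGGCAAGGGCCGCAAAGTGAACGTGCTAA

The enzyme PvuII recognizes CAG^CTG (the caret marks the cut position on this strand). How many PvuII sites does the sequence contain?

0

No occurrence of CAGCTG is present in the sequence.
PvuII does not cut: 0 sites.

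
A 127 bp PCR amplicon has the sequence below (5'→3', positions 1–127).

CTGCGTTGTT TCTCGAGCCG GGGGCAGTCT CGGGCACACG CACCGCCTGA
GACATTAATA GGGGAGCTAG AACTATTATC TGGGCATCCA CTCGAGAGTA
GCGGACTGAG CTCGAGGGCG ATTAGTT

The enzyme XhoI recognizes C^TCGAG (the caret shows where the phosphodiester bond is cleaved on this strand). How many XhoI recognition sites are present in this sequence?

CTCGAG occurs starting at positions 12, 91, 111.
XhoI cuts at 3 sites.

3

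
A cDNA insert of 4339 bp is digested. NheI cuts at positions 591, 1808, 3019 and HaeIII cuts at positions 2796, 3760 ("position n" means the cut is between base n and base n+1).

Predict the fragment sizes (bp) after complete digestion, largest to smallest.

Combined cut positions (sorted): 591, 1808, 2796, 3019, 3760.
Linear molecule, 5 cuts → 6 fragments:
  591 − 0 = 591 bp
  1808 − 591 = 1217 bp
  2796 − 1808 = 988 bp
  3019 − 2796 = 223 bp
  3760 − 3019 = 741 bp
  4339 − 3760 = 579 bp
Sorted largest to smallest: 1217, 988, 741, 591, 579, 223 bp.

1217, 988, 741, 591, 579, 223 bp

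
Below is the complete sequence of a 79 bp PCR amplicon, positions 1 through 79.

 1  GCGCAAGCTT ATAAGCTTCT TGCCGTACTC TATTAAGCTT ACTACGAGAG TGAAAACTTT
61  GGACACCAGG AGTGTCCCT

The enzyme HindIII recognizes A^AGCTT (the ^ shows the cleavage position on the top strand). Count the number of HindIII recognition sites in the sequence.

3

AAGCTT occurs starting at positions 5, 13, 35.
HindIII cuts at 3 sites.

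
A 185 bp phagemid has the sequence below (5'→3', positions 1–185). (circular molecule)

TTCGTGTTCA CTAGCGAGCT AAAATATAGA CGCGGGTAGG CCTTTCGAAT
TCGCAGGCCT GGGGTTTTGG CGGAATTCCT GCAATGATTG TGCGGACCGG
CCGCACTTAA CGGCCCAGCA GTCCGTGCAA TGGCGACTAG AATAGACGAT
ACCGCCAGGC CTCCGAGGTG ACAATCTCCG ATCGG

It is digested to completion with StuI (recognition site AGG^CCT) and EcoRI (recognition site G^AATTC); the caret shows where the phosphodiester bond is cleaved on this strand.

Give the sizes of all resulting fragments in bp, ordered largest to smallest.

StuI sites (AGGCCT) start at positions 38, 55, 157.
StuI cuts after base 3 of each site, so after positions 40, 57, 159.
EcoRI sites (GAATTC) start at positions 47, 73.
EcoRI cuts after the first base of each site, so after positions 47, 73.
Combined cut positions: 40, 47, 57, 73, 159.
Circular molecule, 5 cuts → 5 fragments:
  41–47 → 7 bp
  48–57 → 10 bp
  58–73 → 16 bp
  74–159 → 86 bp
  160–185 then 1–40 → 26 + 40 = 66 bp
Sorted largest to smallest: 86, 66, 16, 10, 7 bp.

86, 66, 16, 10, 7 bp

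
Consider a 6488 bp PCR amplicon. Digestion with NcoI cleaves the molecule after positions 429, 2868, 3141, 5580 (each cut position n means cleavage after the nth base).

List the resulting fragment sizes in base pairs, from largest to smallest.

2439, 2439, 908, 429, 273 bp

Linear molecule, 4 cuts → 5 fragments:
  429 − 0 = 429 bp
  2868 − 429 = 2439 bp
  3141 − 2868 = 273 bp
  5580 − 3141 = 2439 bp
  6488 − 5580 = 908 bp
Sorted largest to smallest: 2439, 2439, 908, 429, 273 bp.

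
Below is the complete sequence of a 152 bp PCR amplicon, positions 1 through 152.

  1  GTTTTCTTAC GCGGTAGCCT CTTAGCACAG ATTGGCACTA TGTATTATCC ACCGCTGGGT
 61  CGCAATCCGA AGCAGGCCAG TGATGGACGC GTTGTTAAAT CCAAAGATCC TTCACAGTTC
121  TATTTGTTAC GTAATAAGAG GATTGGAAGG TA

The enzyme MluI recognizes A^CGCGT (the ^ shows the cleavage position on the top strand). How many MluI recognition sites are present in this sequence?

1

ACGCGT occurs starting at position 87.
MluI cuts at 1 site.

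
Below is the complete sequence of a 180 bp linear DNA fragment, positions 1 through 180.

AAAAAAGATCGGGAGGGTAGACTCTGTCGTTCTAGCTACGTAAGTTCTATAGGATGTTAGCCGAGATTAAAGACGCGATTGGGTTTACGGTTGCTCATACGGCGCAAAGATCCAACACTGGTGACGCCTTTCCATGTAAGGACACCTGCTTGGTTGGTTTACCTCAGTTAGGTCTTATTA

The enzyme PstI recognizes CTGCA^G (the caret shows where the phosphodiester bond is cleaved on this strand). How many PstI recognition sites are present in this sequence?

No occurrence of CTGCAG is present in the sequence.
PstI does not cut: 0 sites.

0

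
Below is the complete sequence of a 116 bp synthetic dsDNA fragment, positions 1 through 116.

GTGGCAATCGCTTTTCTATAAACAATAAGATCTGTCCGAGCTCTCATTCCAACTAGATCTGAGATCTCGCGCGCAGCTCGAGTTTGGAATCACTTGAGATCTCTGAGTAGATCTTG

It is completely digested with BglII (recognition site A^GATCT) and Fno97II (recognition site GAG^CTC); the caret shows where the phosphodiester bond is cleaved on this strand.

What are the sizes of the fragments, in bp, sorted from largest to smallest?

BglII sites (AGATCT) start at positions 28, 55, 62, 97, 109.
BglII cuts after the first base of each site, so after positions 28, 55, 62, 97, 109.
The Fno97II site (GAGCTC) starts at position 38.
Fno97II cuts after base 3 of each site, so after position 40.
Combined cut positions: 28, 40, 55, 62, 97, 109.
Linear molecule, 6 cuts → 7 fragments:
  1–28 → 28 bp
  29–40 → 12 bp
  41–55 → 15 bp
  56–62 → 7 bp
  63–97 → 35 bp
  98–109 → 12 bp
  110–116 → 7 bp
Sorted largest to smallest: 35, 28, 15, 12, 12, 7, 7 bp.

35, 28, 15, 12, 12, 7, 7 bp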